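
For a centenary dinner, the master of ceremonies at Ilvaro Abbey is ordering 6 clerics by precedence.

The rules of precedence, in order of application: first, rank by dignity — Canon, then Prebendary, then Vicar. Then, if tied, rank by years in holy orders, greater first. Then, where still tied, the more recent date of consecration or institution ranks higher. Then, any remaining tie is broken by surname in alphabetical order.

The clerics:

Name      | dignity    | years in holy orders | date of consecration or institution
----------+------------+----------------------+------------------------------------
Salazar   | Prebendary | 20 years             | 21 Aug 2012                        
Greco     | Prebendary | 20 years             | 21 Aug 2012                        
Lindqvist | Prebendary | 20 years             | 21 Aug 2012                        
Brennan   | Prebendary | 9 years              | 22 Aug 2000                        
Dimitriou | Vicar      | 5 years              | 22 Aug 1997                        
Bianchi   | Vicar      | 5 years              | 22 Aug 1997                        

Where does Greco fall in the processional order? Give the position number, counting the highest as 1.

By dignity: Greco, Lindqvist, Salazar and Brennan (Prebendary); then Bianchi and Dimitriou (Vicar).
Among Greco, Lindqvist, Salazar and Brennan, by years in holy orders (higher first): Greco, Lindqvist and Salazar (20 years) before Brennan (9 years).
Greco, Lindqvist and Salazar all have date of consecration or institution 21 Aug 2012, so the next rule applies.
Among Greco, Lindqvist and Salazar, alphabetically by surname: Greco before Lindqvist before Salazar.
Bianchi and Dimitriou both have years in holy orders 5 years, so the next rule applies.
Bianchi and Dimitriou both have date of consecration or institution 22 Aug 1997, so the next rule applies.
Among Bianchi and Dimitriou, alphabetically by surname: Bianchi before Dimitriou.
Order: Greco, Lindqvist, Salazar, Brennan, Bianchi, Dimitriou. So position 1.

1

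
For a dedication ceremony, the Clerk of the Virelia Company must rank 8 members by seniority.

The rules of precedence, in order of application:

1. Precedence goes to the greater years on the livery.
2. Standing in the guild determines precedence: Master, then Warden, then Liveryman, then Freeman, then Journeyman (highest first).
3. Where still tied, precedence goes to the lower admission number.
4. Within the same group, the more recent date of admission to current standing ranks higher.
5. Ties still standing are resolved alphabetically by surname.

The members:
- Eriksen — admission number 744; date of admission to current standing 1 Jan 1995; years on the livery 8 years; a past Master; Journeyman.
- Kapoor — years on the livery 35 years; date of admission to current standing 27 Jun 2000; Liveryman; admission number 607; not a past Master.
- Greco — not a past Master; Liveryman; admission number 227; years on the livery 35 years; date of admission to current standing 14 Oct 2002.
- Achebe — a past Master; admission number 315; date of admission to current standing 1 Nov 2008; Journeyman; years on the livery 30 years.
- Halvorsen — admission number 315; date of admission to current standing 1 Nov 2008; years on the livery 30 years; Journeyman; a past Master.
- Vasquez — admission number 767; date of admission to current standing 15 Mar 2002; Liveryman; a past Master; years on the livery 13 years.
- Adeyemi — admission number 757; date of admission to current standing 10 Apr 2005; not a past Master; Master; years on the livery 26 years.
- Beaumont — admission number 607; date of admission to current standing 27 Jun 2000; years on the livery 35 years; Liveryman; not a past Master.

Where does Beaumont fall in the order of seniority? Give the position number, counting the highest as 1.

2

By years on the livery (higher first): Greco, Beaumont and Kapoor (each 35 years); then Achebe and Halvorsen (both 30 years); then Adeyemi (26 years); then Vasquez (13 years); then Eriksen (8 years).
Greco, Beaumont and Kapoor are each Liveryman, so the next rule applies.
Among Greco, Beaumont and Kapoor, by admission number (lower first): Greco (227) before Beaumont and Kapoor (607).
Beaumont and Kapoor both have date of admission to current standing 27 Jun 2000, so the next rule applies.
Among Beaumont and Kapoor, alphabetically by surname: Beaumont before Kapoor.
Achebe and Halvorsen are each Journeyman, so the next rule applies.
Achebe and Halvorsen both have admission number 315, so the next rule applies.
Achebe and Halvorsen both have date of admission to current standing 1 Nov 2008, so the next rule applies.
Among Achebe and Halvorsen, alphabetically by surname: Achebe before Halvorsen.
Order: Greco, Beaumont, Kapoor, Achebe, Halvorsen, Adeyemi, Vasquez, Eriksen. So position 2.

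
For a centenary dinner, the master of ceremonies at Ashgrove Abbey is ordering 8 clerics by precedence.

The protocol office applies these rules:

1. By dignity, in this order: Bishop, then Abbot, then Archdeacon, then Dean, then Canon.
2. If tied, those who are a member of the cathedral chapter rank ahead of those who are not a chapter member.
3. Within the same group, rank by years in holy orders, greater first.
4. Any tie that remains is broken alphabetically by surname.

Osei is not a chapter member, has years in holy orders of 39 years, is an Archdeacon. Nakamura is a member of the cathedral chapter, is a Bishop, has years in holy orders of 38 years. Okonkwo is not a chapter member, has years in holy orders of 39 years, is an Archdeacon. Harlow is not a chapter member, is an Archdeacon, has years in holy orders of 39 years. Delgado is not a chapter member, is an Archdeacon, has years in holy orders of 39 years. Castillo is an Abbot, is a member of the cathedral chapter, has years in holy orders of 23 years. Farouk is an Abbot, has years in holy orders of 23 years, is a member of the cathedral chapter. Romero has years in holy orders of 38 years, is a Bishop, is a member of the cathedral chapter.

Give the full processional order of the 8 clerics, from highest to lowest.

Nakamura, Romero, Castillo, Farouk, Delgado, Harlow, Okonkwo, Osei

By dignity: Nakamura and Romero (Bishop); then Castillo and Farouk (Abbot); then Delgado, Harlow, Okonkwo and Osei (Archdeacon).
Nakamura and Romero are each a member of the cathedral chapter, so the next rule applies.
Nakamura and Romero both have years in holy orders 38 years, so the next rule applies.
Among Nakamura and Romero, alphabetically by surname: Nakamura before Romero.
Castillo and Farouk are each a member of the cathedral chapter, so the next rule applies.
Castillo and Farouk both have years in holy orders 23 years, so the next rule applies.
Among Castillo and Farouk, alphabetically by surname: Castillo before Farouk.
Delgado, Harlow, Okonkwo and Osei are each not a chapter member, so the next rule applies.
Delgado, Harlow, Okonkwo and Osei all have years in holy orders 39 years, so the next rule applies.
Among Delgado, Harlow, Okonkwo and Osei, alphabetically by surname: Delgado before Harlow before Okonkwo before Osei.
Full order: Nakamura, Romero, Castillo, Farouk, Delgado, Harlow, Okonkwo, Osei.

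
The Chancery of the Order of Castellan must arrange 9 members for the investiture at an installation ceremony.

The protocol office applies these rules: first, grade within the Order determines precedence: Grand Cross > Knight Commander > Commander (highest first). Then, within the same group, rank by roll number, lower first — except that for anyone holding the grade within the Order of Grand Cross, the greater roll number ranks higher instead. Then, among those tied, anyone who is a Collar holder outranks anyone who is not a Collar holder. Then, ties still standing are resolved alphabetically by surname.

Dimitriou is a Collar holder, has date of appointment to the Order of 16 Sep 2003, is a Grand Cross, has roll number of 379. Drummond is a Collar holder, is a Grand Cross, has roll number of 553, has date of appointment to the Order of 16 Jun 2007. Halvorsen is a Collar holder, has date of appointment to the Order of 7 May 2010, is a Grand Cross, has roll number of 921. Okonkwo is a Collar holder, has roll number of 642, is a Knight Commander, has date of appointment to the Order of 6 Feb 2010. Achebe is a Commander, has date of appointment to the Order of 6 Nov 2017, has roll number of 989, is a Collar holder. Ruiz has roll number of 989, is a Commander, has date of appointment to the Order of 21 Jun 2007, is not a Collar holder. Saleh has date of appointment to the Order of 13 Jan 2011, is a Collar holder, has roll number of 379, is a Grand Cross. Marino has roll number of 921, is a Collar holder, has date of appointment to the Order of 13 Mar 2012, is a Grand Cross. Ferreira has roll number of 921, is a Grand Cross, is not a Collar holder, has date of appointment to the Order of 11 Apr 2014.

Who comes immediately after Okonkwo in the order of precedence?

Achebe

By grade within the Order: Halvorsen, Marino, Ferreira, Drummond, Dimitriou and Saleh (Grand Cross); then Okonkwo (Knight Commander); then Achebe and Ruiz (Commander).
Among Halvorsen, Marino, Ferreira, Drummond, Dimitriou and Saleh, by roll number (higher first) (reversed rule for this group): Halvorsen, Marino and Ferreira (921) before Drummond (553) before Dimitriou and Saleh (379).
Among Halvorsen, Marino and Ferreira, a Collar holder before not a Collar holder: Halvorsen and Marino (a Collar holder) before Ferreira (not a Collar holder).
Among Halvorsen and Marino, alphabetically by surname: Halvorsen before Marino.
Dimitriou and Saleh are each a Collar holder, so the next rule applies.
Among Dimitriou and Saleh, alphabetically by surname: Dimitriou before Saleh.
Achebe and Ruiz both have roll number 989, so the next rule applies.
Among Achebe and Ruiz, a Collar holder before not a Collar holder: Achebe (a Collar holder) before Ruiz (not a Collar holder).
Order: Halvorsen, Marino, Ferreira, Drummond, Dimitriou, Saleh, Okonkwo, Achebe, Ruiz.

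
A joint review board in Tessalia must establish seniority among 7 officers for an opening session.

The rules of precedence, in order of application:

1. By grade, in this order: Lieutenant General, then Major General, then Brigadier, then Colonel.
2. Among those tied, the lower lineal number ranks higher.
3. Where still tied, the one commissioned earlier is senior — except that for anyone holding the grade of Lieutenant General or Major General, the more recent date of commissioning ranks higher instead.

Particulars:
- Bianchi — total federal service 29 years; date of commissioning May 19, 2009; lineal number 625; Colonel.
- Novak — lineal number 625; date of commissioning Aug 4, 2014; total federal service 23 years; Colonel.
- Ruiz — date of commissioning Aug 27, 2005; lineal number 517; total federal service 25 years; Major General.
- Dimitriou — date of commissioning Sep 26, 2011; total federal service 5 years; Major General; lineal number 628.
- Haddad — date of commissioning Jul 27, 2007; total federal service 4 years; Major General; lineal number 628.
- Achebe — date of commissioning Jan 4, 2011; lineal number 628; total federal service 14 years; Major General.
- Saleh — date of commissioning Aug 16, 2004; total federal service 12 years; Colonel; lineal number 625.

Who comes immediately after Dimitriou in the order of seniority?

Achebe

By grade: Ruiz, Dimitriou, Achebe and Haddad (Major General); then Saleh, Bianchi and Novak (Colonel).
Among Ruiz, Dimitriou, Achebe and Haddad, by lineal number (lower first): Ruiz (517) before Dimitriou, Achebe and Haddad (628).
Among Dimitriou, Achebe and Haddad, by date of commissioning (later first) (reversed rule for this group): Dimitriou (Sep 26, 2011) before Achebe (Jan 4, 2011) before Haddad (Jul 27, 2007).
Saleh, Bianchi and Novak all have lineal number 625, so the next rule applies.
Among Saleh, Bianchi and Novak, by date of commissioning (earlier first): Saleh (Aug 16, 2004) before Bianchi (May 19, 2009) before Novak (Aug 4, 2014).
Order: Ruiz, Dimitriou, Achebe, Haddad, Saleh, Bianchi, Novak.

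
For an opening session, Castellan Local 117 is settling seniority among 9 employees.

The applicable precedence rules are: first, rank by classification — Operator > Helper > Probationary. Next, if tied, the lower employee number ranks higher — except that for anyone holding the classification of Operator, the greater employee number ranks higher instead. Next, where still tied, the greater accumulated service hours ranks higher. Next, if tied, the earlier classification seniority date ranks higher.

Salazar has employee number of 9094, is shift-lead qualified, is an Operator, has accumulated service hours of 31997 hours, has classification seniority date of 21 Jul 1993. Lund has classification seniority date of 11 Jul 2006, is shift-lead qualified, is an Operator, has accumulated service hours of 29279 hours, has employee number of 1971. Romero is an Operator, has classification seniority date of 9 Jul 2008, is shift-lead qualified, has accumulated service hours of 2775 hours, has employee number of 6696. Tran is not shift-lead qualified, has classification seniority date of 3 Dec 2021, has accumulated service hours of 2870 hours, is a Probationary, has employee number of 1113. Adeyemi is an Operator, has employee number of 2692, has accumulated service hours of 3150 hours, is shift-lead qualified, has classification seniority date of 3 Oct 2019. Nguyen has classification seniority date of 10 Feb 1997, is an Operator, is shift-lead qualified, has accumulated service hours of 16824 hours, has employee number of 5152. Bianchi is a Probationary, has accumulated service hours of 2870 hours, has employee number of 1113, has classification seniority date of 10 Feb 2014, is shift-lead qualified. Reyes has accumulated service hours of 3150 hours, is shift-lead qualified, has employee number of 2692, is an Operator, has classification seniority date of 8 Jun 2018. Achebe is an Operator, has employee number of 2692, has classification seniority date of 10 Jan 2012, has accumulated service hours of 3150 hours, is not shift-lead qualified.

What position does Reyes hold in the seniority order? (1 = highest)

By classification: Salazar, Romero, Nguyen, Achebe, Reyes, Adeyemi and Lund (Operator); then Bianchi and Tran (Probationary).
Among Salazar, Romero, Nguyen, Achebe, Reyes, Adeyemi and Lund, by employee number (higher first) (reversed rule for this group): Salazar (9094) before Romero (6696) before Nguyen (5152) before Achebe, Reyes and Adeyemi (2692) before Lund (1971).
Achebe, Reyes and Adeyemi all have accumulated service hours 3150 hours, so the next rule applies.
Among Achebe, Reyes and Adeyemi, by classification seniority date (earlier first): Achebe (10 Jan 2012) before Reyes (8 Jun 2018) before Adeyemi (3 Oct 2019).
Bianchi and Tran both have employee number 1113, so the next rule applies.
Bianchi and Tran both have accumulated service hours 2870 hours, so the next rule applies.
Among Bianchi and Tran, by classification seniority date (earlier first): Bianchi (10 Feb 2014) before Tran (3 Dec 2021).
Order: Salazar, Romero, Nguyen, Achebe, Reyes, Adeyemi, Lund, Bianchi, Tran. So position 5.

5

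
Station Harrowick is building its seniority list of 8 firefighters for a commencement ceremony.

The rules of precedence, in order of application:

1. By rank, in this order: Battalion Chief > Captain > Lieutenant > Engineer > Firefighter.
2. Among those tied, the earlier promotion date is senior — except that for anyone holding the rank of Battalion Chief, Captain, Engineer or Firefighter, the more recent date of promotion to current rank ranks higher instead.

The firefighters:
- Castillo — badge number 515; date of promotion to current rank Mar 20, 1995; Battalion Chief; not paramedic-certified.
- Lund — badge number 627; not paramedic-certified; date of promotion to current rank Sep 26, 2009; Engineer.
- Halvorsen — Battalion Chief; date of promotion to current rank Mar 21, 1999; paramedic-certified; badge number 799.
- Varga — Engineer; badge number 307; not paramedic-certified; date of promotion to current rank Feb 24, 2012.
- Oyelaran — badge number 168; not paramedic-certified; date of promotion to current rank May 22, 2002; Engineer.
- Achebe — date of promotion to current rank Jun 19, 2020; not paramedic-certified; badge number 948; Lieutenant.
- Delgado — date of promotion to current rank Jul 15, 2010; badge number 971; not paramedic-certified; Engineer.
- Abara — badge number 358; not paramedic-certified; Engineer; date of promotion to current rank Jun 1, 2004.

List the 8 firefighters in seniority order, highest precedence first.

By rank: Halvorsen and Castillo (Battalion Chief); then Achebe (Lieutenant); then Varga, Delgado, Lund, Abara and Oyelaran (Engineer).
Among Halvorsen and Castillo, by date of promotion to current rank (later first) (reversed rule for this group): Halvorsen (Mar 21, 1999) before Castillo (Mar 20, 1995).
Among Varga, Delgado, Lund, Abara and Oyelaran, by date of promotion to current rank (later first) (reversed rule for this group): Varga (Feb 24, 2012) before Delgado (Jul 15, 2010) before Lund (Sep 26, 2009) before Abara (Jun 1, 2004) before Oyelaran (May 22, 2002).
Full order: Halvorsen, Castillo, Achebe, Varga, Delgado, Lund, Abara, Oyelaran.

Halvorsen, Castillo, Achebe, Varga, Delgado, Lund, Abara, Oyelaran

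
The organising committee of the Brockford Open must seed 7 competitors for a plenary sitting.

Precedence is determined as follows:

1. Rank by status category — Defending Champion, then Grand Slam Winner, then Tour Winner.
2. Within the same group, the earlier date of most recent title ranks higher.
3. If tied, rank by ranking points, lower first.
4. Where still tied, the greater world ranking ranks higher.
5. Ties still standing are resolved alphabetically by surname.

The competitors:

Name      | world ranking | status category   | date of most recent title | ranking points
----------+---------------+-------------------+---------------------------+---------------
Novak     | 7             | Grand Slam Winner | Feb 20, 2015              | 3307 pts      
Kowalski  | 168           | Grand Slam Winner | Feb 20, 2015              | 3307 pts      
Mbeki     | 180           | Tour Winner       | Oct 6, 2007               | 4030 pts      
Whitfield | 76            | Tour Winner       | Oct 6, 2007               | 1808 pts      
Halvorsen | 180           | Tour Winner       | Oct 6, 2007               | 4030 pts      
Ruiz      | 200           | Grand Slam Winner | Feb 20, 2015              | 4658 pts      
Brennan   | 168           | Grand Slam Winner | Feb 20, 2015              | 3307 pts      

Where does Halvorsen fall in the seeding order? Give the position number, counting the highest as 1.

By status category: Brennan, Kowalski, Novak and Ruiz (Grand Slam Winner); then Whitfield, Halvorsen and Mbeki (Tour Winner).
Brennan, Kowalski, Novak and Ruiz all have date of most recent title Feb 20, 2015, so the next rule applies.
Among Brennan, Kowalski, Novak and Ruiz, by ranking points (lower first): Brennan, Kowalski and Novak (3307 pts) before Ruiz (4658 pts).
Among Brennan, Kowalski and Novak, by world ranking (higher first): Brennan and Kowalski (168) before Novak (7).
Among Brennan and Kowalski, alphabetically by surname: Brennan before Kowalski.
Whitfield, Halvorsen and Mbeki all have date of most recent title Oct 6, 2007, so the next rule applies.
Among Whitfield, Halvorsen and Mbeki, by ranking points (lower first): Whitfield (1808 pts) before Halvorsen and Mbeki (4030 pts).
Halvorsen and Mbeki both have world ranking 180, so the next rule applies.
Among Halvorsen and Mbeki, alphabetically by surname: Halvorsen before Mbeki.
Order: Brennan, Kowalski, Novak, Ruiz, Whitfield, Halvorsen, Mbeki. So position 6.

6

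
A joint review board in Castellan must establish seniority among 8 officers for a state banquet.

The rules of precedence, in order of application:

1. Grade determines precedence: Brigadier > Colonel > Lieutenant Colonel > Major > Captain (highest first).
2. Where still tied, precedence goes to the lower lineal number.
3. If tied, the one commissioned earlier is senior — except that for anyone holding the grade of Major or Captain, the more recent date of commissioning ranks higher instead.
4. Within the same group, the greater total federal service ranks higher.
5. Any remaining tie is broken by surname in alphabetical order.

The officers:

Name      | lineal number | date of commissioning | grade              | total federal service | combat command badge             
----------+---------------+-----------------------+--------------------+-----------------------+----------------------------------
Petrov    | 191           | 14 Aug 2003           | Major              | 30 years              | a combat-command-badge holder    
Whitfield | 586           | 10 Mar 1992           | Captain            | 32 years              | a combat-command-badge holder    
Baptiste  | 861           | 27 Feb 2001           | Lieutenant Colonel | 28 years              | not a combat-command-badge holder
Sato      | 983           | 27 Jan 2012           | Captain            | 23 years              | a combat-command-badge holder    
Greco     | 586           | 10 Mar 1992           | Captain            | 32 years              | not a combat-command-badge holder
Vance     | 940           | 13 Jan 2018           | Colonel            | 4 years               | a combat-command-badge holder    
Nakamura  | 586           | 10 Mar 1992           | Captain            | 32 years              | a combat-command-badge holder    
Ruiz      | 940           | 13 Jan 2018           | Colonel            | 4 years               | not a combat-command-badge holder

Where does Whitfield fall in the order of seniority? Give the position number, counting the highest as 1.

7

By grade: Ruiz and Vance (Colonel); then Baptiste (Lieutenant Colonel); then Petrov (Major); then Greco, Nakamura, Whitfield and Sato (Captain).
Ruiz and Vance both have lineal number 940, so the next rule applies.
Ruiz and Vance both have date of commissioning 13 Jan 2018, so the next rule applies.
Ruiz and Vance both have total federal service 4 years, so the next rule applies.
Among Ruiz and Vance, alphabetically by surname: Ruiz before Vance.
Among Greco, Nakamura, Whitfield and Sato, by lineal number (lower first): Greco, Nakamura and Whitfield (586) before Sato (983).
Greco, Nakamura and Whitfield all have date of commissioning 10 Mar 1992, so the next rule applies.
Greco, Nakamura and Whitfield all have total federal service 32 years, so the next rule applies.
Among Greco, Nakamura and Whitfield, alphabetically by surname: Greco before Nakamura before Whitfield.
Order: Ruiz, Vance, Baptiste, Petrov, Greco, Nakamura, Whitfield, Sato. So position 7.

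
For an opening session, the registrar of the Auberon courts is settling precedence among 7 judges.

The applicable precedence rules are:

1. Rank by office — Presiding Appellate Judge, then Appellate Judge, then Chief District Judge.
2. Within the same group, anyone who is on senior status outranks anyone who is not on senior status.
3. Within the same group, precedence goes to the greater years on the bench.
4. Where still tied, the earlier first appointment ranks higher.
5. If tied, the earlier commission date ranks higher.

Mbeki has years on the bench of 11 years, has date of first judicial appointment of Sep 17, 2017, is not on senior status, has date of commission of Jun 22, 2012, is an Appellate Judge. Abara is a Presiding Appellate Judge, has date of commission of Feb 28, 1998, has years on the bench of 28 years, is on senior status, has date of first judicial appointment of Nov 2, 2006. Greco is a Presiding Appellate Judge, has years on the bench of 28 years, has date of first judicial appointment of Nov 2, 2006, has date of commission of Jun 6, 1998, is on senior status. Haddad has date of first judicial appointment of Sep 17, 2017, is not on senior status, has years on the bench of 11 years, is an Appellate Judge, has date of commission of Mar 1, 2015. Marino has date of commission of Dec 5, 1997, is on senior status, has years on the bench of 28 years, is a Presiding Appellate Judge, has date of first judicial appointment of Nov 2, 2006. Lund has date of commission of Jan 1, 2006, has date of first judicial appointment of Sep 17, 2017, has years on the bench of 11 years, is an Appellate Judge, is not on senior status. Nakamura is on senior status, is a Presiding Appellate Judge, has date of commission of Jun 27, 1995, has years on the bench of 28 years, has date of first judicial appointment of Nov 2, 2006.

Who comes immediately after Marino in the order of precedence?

Abara

By office: Nakamura, Marino, Abara and Greco (Presiding Appellate Judge); then Lund, Mbeki and Haddad (Appellate Judge).
Nakamura, Marino, Abara and Greco are each on senior status, so the next rule applies.
Nakamura, Marino, Abara and Greco all have years on the bench 28 years, so the next rule applies.
Nakamura, Marino, Abara and Greco all have date of first judicial appointment Nov 2, 2006, so the next rule applies.
Among Nakamura, Marino, Abara and Greco, by date of commission (earlier first): Nakamura (Jun 27, 1995) before Marino (Dec 5, 1997) before Abara (Feb 28, 1998) before Greco (Jun 6, 1998).
Lund, Mbeki and Haddad are each not on senior status, so the next rule applies.
Lund, Mbeki and Haddad all have years on the bench 11 years, so the next rule applies.
Lund, Mbeki and Haddad all have date of first judicial appointment Sep 17, 2017, so the next rule applies.
Among Lund, Mbeki and Haddad, by date of commission (earlier first): Lund (Jan 1, 2006) before Mbeki (Jun 22, 2012) before Haddad (Mar 1, 2015).
Order: Nakamura, Marino, Abara, Greco, Lund, Mbeki, Haddad.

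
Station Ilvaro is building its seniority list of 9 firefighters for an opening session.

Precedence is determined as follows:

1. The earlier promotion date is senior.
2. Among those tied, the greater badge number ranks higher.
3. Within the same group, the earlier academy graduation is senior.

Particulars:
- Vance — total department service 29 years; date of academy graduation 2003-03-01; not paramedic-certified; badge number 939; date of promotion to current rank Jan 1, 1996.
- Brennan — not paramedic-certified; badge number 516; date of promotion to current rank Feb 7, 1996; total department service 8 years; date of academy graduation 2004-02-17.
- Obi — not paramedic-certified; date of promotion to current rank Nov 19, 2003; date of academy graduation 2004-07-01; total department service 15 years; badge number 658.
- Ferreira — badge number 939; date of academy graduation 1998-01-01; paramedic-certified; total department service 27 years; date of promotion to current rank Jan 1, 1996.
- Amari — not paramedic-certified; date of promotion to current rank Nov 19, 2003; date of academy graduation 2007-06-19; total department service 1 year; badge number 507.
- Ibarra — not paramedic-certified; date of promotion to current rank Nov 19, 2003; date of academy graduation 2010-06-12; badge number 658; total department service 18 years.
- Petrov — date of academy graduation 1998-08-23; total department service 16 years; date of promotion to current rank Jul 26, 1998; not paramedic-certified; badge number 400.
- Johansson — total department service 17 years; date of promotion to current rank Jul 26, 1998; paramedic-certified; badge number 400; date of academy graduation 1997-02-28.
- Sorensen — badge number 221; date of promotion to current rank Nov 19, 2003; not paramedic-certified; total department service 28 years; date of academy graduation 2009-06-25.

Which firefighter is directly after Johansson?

Petrov

By date of promotion to current rank (earlier first): Ferreira and Vance (both Jan 1, 1996); then Brennan (Feb 7, 1996); then Johansson and Petrov (both Jul 26, 1998); then Obi, Ibarra, Amari and Sorensen (each Nov 19, 2003).
Ferreira and Vance both have badge number 939, so the next rule applies.
Among Ferreira and Vance, by date of academy graduation (earlier first): Ferreira (1998-01-01) before Vance (2003-03-01).
Johansson and Petrov both have badge number 400, so the next rule applies.
Among Johansson and Petrov, by date of academy graduation (earlier first): Johansson (1997-02-28) before Petrov (1998-08-23).
Among Obi, Ibarra, Amari and Sorensen, by badge number (higher first): Obi and Ibarra (658) before Amari (507) before Sorensen (221).
Among Obi and Ibarra, by date of academy graduation (earlier first): Obi (2004-07-01) before Ibarra (2010-06-12).
Order: Ferreira, Vance, Brennan, Johansson, Petrov, Obi, Ibarra, Amari, Sorensen.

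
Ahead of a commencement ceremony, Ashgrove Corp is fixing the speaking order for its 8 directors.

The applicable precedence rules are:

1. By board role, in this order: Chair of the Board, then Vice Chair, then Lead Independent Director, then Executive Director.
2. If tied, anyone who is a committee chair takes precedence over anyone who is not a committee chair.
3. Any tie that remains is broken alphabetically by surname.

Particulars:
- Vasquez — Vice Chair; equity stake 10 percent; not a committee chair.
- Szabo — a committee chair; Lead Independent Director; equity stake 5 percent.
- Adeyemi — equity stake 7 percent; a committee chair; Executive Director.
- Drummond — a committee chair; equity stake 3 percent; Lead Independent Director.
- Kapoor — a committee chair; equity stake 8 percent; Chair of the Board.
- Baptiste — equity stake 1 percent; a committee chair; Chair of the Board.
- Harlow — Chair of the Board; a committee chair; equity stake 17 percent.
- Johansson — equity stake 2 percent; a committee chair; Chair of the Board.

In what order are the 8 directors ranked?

By board role: Baptiste, Harlow, Johansson and Kapoor (Chair of the Board); then Vasquez (Vice Chair); then Drummond and Szabo (Lead Independent Director); then Adeyemi (Executive Director).
Baptiste, Harlow, Johansson and Kapoor are each a committee chair, so the next rule applies.
Among Baptiste, Harlow, Johansson and Kapoor, alphabetically by surname: Baptiste before Harlow before Johansson before Kapoor.
Drummond and Szabo are each a committee chair, so the next rule applies.
Among Drummond and Szabo, alphabetically by surname: Drummond before Szabo.
Full order: Baptiste, Harlow, Johansson, Kapoor, Vasquez, Drummond, Szabo, Adeyemi.

Baptiste, Harlow, Johansson, Kapoor, Vasquez, Drummond, Szabo, Adeyemi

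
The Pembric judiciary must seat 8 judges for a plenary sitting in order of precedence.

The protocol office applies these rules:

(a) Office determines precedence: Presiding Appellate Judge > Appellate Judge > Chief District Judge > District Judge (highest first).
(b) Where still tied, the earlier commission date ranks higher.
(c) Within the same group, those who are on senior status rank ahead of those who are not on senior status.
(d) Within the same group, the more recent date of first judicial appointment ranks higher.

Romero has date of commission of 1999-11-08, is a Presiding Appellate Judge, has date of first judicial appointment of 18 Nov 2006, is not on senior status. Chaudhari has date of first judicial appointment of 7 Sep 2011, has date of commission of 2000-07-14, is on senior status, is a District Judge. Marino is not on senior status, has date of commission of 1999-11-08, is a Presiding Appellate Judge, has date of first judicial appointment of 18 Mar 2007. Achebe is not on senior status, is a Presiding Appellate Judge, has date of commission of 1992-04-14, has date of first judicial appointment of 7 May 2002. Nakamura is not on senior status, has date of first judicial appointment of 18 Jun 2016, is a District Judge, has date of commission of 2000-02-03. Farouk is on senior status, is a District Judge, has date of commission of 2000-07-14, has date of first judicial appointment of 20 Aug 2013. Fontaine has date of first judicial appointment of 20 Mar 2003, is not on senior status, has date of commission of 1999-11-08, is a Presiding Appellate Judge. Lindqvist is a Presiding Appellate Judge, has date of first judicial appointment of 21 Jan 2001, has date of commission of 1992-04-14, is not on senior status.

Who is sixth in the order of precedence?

Nakamura

By office: Achebe, Lindqvist, Marino, Romero and Fontaine (Presiding Appellate Judge); then Nakamura, Farouk and Chaudhari (District Judge).
Among Achebe, Lindqvist, Marino, Romero and Fontaine, by date of commission (earlier first): Achebe and Lindqvist (1992-04-14) before Marino, Romero and Fontaine (1999-11-08).
Achebe and Lindqvist are each not on senior status, so the next rule applies.
Among Achebe and Lindqvist, by date of first judicial appointment (later first): Achebe (7 May 2002) before Lindqvist (21 Jan 2001).
Marino, Romero and Fontaine are each not on senior status, so the next rule applies.
Among Marino, Romero and Fontaine, by date of first judicial appointment (later first): Marino (18 Mar 2007) before Romero (18 Nov 2006) before Fontaine (20 Mar 2003).
Among Nakamura, Farouk and Chaudhari, by date of commission (earlier first): Nakamura (2000-02-03) before Farouk and Chaudhari (2000-07-14).
Farouk and Chaudhari are each on senior status, so the next rule applies.
Among Farouk and Chaudhari, by date of first judicial appointment (later first): Farouk (20 Aug 2013) before Chaudhari (7 Sep 2011).
Order: Achebe, Lindqvist, Marino, Romero, Fontaine, Nakamura, Farouk, Chaudhari.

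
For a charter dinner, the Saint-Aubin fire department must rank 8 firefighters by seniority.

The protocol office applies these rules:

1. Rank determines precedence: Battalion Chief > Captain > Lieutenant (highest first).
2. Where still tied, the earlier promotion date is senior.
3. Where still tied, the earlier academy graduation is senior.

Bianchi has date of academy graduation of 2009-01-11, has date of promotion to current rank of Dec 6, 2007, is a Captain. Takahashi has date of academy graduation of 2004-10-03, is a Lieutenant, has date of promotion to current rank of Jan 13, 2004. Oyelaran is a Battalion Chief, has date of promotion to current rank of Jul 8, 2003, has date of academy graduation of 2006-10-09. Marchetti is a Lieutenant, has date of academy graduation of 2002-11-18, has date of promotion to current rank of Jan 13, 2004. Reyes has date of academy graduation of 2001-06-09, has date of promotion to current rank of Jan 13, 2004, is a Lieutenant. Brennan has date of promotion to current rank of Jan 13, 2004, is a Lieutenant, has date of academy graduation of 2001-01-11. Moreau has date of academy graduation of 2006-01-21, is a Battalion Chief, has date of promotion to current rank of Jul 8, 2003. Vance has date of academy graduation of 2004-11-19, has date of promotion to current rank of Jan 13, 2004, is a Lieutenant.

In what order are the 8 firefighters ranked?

Moreau, Oyelaran, Bianchi, Brennan, Reyes, Marchetti, Takahashi, Vance

By rank: Moreau and Oyelaran (Battalion Chief); then Bianchi (Captain); then Brennan, Reyes, Marchetti, Takahashi and Vance (Lieutenant).
Moreau and Oyelaran both have date of promotion to current rank Jul 8, 2003, so the next rule applies.
Among Moreau and Oyelaran, by date of academy graduation (earlier first): Moreau (2006-01-21) before Oyelaran (2006-10-09).
Brennan, Reyes, Marchetti, Takahashi and Vance all have date of promotion to current rank Jan 13, 2004, so the next rule applies.
Among Brennan, Reyes, Marchetti, Takahashi and Vance, by date of academy graduation (earlier first): Brennan (2001-01-11) before Reyes (2001-06-09) before Marchetti (2002-11-18) before Takahashi (2004-10-03) before Vance (2004-11-19).
Full order: Moreau, Oyelaran, Bianchi, Brennan, Reyes, Marchetti, Takahashi, Vance.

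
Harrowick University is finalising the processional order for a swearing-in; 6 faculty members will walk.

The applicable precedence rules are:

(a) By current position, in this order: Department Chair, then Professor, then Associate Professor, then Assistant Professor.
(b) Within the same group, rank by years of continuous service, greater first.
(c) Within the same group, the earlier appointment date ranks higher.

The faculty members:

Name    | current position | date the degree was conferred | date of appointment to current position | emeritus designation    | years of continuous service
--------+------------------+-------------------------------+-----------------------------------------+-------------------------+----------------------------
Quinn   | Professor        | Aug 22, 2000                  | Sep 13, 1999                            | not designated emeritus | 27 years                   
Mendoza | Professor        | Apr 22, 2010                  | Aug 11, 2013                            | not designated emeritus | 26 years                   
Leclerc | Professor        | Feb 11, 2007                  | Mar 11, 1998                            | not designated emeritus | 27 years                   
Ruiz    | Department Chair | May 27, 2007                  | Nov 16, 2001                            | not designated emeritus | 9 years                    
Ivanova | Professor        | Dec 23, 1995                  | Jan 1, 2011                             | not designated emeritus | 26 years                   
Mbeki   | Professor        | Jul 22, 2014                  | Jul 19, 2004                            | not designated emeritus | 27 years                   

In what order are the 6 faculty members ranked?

By current position: Ruiz (Department Chair); then Leclerc, Quinn, Mbeki, Ivanova and Mendoza (Professor).
Among Leclerc, Quinn, Mbeki, Ivanova and Mendoza, by years of continuous service (higher first): Leclerc, Quinn and Mbeki (27 years) before Ivanova and Mendoza (26 years).
Among Leclerc, Quinn and Mbeki, by date of appointment to current position (earlier first): Leclerc (Mar 11, 1998) before Quinn (Sep 13, 1999) before Mbeki (Jul 19, 2004).
Among Ivanova and Mendoza, by date of appointment to current position (earlier first): Ivanova (Jan 1, 2011) before Mendoza (Aug 11, 2013).
Full order: Ruiz, Leclerc, Quinn, Mbeki, Ivanova, Mendoza.

Ruiz, Leclerc, Quinn, Mbeki, Ivanova, Mendoza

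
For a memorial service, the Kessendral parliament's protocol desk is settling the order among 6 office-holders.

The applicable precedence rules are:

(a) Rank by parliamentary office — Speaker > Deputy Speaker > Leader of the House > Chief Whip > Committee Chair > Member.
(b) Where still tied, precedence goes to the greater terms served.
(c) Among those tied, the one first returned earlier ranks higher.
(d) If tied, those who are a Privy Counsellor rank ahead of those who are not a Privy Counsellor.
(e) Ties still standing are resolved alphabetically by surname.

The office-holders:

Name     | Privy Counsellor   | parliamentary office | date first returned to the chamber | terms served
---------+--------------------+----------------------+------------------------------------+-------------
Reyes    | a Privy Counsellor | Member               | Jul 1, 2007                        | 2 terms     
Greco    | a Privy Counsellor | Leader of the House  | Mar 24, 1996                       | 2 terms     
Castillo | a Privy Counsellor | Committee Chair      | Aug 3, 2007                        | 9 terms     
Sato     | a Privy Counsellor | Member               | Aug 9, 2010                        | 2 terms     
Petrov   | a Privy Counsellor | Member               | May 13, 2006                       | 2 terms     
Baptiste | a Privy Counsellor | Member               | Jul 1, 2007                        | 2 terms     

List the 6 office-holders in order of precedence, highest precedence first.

By parliamentary office: Greco (Leader of the House); then Castillo (Committee Chair); then Petrov, Baptiste, Reyes and Sato (Member).
Petrov, Baptiste, Reyes and Sato all have terms served 2 terms, so the next rule applies.
Among Petrov, Baptiste, Reyes and Sato, by date first returned to the chamber (earlier first): Petrov (May 13, 2006) before Baptiste and Reyes (Jul 1, 2007) before Sato (Aug 9, 2010).
Baptiste and Reyes are each a Privy Counsellor, so the next rule applies.
Among Baptiste and Reyes, alphabetically by surname: Baptiste before Reyes.
Full order: Greco, Castillo, Petrov, Baptiste, Reyes, Sato.

Greco, Castillo, Petrov, Baptiste, Reyes, Sato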